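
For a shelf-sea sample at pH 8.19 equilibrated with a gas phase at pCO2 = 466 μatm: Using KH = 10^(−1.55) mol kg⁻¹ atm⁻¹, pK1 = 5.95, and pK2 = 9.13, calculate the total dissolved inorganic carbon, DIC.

DIC = 2.56 mmol/kg

[CO2*] = KH · pCO2 = 10^(−1.55) × 466×10^-6 = 1.313×10^-5 mol/kg
α₀ = 1/(1 + K1/[H⁺] + K1K2/[H⁺]²) = 1/(1 + 10^+2.24 + 10^+1.30) = 0.005135
DIC = [CO2*]/α₀ = 1.313×10^-5 / 0.005135 = 2.56 mmol/kg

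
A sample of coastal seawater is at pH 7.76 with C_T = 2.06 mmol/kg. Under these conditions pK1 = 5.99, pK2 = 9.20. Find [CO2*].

[CO2*] = 0.0332 mmol/kg

α₀ = 1 / (1 + K1/[H⁺] + K1K2/[H⁺]²) = 1 / (1 + 10^+1.77 + 10^+0.33)
   = 1 / (1 + 58.884 + 2.1380) = 1/62.022 = 0.01612
[CO2*] = α₀ × DIC = 0.01612 × 2.06 = 0.0332 mmol/kg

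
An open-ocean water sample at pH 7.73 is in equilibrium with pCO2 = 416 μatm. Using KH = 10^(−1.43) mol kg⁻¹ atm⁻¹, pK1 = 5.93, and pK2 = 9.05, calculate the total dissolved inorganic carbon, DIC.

DIC = 1.04 mmol/kg

[CO2*] = KH · pCO2 = 10^(−1.43) × 416×10^-6 = 1.546×10^-5 mol/kg
α₀ = 1/(1 + K1/[H⁺] + K1K2/[H⁺]²) = 1/(1 + 10^+1.80 + 10^+0.48) = 0.01490
DIC = [CO2*]/α₀ = 1.546×10^-5 / 0.01490 = 1.04 mmol/kg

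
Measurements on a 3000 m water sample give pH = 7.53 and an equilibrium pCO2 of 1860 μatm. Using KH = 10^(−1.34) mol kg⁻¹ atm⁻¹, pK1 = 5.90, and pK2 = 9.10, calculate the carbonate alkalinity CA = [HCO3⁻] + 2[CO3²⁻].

CA = 3.82 mmol/kg

[CO2*] = KH · pCO2 = 10^(−1.34) × 1860×10^-6 = 8.502×10^-5 mol/kg
α₀ = 1/(1 + K1/[H⁺] + K1K2/[H⁺]²) = 1/(1 + 10^+1.63 + 10^+0.06) = 0.02232
DIC = [CO2*]/α₀ = 8.502×10^-5 / 0.02232 = 3.809 mmol/kg
CA = (α₁ + 2α₂)·DIC = (0.9521 + 2×0.02562) × 3.809 = 3.82 mmol/kg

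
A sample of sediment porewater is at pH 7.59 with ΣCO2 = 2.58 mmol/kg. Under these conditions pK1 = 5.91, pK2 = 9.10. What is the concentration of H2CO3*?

[CO2*] = 0.0512 mmol/kg

α₀ = 1 / (1 + K1/[H⁺] + K1K2/[H⁺]²) = 1 / (1 + 10^+1.68 + 10^+0.17)
   = 1 / (1 + 47.863 + 1.4791) = 1/50.342 = 0.01986
[CO2*] = α₀ × DIC = 0.01986 × 2.58 = 0.0512 mmol/kg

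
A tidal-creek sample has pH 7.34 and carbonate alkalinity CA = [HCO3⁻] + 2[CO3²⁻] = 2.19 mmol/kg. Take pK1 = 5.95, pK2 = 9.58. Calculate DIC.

CA = [HCO3⁻] + 2[CO3²⁻] = (α₁ + 2α₂)·DIC
At pH 7.34: [H⁺]/K1 = 10^-1.39 = 0.040738, K2/[H⁺] = 10^-2.24 = 0.0057544
α₁ = 1/(1 + 0.040738 + 0.0057544) = 1/1.0465 = 0.9556; α₂ = α₁·K2/[H⁺] = 0.005499
α₁ + 2α₂ = 0.9666
DIC = CA / (α₁ + 2α₂) = 2.19 / 0.9666 = 2.27 mmol/kg

DIC = 2.27 mmol/kg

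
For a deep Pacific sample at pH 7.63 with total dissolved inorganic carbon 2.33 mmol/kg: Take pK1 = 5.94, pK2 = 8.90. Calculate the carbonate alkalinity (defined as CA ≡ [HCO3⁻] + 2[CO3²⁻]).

CA = 2.40 mmol/kg

CA = [HCO3⁻] + 2[CO3²⁻] = (α₁ + 2α₂)·DIC
At pH 7.63: [H⁺]/K1 = 10^-1.69 = 0.020417, K2/[H⁺] = 10^-1.27 = 0.053703
α₁ = 1/(1 + 0.020417 + 0.053703) = 1/1.0741 = 0.9310; α₂ = α₁·K2/[H⁺] = 0.05000
α₁ + 2α₂ = 1.0310
CA = 1.0310 × 2.33 = 2.40 mmol/kg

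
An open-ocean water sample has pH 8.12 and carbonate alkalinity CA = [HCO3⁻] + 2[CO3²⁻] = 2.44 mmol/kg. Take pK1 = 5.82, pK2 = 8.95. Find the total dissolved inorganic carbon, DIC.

CA = [HCO3⁻] + 2[CO3²⁻] = (α₁ + 2α₂)·DIC
At pH 8.12: [H⁺]/K1 = 10^-2.30 = 0.0050119, K2/[H⁺] = 10^-0.83 = 0.14791
α₁ = 1/(1 + 0.0050119 + 0.14791) = 1/1.1529 = 0.8674; α₂ = α₁·K2/[H⁺] = 0.1283
α₁ + 2α₂ = 1.1239
DIC = CA / (α₁ + 2α₂) = 2.44 / 1.1239 = 2.17 mmol/kg

DIC = 2.17 mmol/kg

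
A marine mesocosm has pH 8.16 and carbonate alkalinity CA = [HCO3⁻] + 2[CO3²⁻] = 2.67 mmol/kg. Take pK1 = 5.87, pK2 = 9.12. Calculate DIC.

DIC = 2.44 mmol/kg

CA = [HCO3⁻] + 2[CO3²⁻] = (α₁ + 2α₂)·DIC
At pH 8.16: [H⁺]/K1 = 10^-2.29 = 0.0051286, K2/[H⁺] = 10^-0.96 = 0.10965
α₁ = 1/(1 + 0.0051286 + 0.10965) = 1/1.1148 = 0.8970; α₂ = α₁·K2/[H⁺] = 0.09836
α₁ + 2α₂ = 1.0938
DIC = CA / (α₁ + 2α₂) = 2.67 / 1.0938 = 2.44 mmol/kg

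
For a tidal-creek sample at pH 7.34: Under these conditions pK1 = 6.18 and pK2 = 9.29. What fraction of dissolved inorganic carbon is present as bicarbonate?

α₁ = 0.926

α₁ = 1 / (1 + [H⁺]/K1 + K2/[H⁺]) = 1 / (1 + 10^-1.16 + 10^-1.95)
   = 1 / (1 + 0.069183 + 0.011220) = 1/1.0804 = 0.9256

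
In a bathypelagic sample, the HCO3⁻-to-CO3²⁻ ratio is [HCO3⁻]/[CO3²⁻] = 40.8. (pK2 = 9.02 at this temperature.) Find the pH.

From K2 = [H⁺][CO3²⁻]/[HCO3⁻]:  pH = pK2 − log₁₀([HCO3⁻]/[CO3²⁻])
log₁₀(40.8) = +1.611
pH = 9.02 − (+1.611) = 7.41

pH = 7.41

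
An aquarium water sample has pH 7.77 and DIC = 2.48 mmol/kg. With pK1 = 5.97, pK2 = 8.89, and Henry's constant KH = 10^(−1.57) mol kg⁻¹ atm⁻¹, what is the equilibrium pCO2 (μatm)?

pCO2 = 1340 μatm

α₀ = 1 / (1 + K1/[H⁺] + K1K2/[H⁺]²) = 1 / (1 + 10^+1.80 + 10^+0.68)
   = 1 / (1 + 63.096 + 4.7863) = 1/68.882 = 0.01452
[CO2*] = α₀ × DIC = 0.01452 × 2.48 = 0.03600 mmol/kg
pCO2 = [CO2*]/KH = 3.600×10^-5 / 2.692×10^-2 = 1340 μatm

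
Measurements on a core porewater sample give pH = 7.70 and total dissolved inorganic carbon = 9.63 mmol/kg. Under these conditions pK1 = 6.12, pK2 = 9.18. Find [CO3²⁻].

[CO3²⁻] = 0.301 mmol/kg

α₂ = 1 / (1 + [H⁺]/K2 + [H⁺]²/(K1K2)) = 1 / (1 + 10^+1.48 + 10^-0.10)
   = 1 / (1 + 30.200 + 0.79433) = 1/31.994 = 0.03126
[CO3²⁻] = α₂ × DIC = 0.03126 × 9.63 = 0.301 mmol/kg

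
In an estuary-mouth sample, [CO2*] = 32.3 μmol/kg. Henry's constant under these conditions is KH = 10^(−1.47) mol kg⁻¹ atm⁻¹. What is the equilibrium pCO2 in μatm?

pCO2 = 953 μatm

KH = 10^(−1.47) = 3.388×10^-2 mol kg⁻¹ atm⁻¹
pCO2 = [CO2*]/KH = 32.3×10^-6 / 3.388×10^-2 = 9.53×10^-4 atm = 953 μatm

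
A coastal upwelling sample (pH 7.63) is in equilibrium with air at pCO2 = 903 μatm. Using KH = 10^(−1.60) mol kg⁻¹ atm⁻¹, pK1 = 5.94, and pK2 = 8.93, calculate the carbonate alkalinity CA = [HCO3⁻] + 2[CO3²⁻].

[CO2*] = KH · pCO2 = 10^(−1.60) × 903×10^-6 = 2.268×10^-5 mol/kg
α₀ = 1/(1 + K1/[H⁺] + K1K2/[H⁺]²) = 1/(1 + 10^+1.69 + 10^+0.39) = 0.01907
DIC = [CO2*]/α₀ = 2.268×10^-5 / 0.01907 = 1.189 mmol/kg
CA = (α₁ + 2α₂)·DIC = (0.9341 + 2×0.04682) × 1.189 = 1.22 mmol/kg

CA = 1.22 mmol/kg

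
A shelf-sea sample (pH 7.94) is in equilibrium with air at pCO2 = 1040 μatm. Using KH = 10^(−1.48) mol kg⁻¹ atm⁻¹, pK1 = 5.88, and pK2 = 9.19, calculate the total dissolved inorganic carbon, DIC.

DIC = 4.21 mmol/kg

[CO2*] = KH · pCO2 = 10^(−1.48) × 1040×10^-6 = 3.444×10^-5 mol/kg
α₀ = 1/(1 + K1/[H⁺] + K1K2/[H⁺]²) = 1/(1 + 10^+2.06 + 10^+0.81) = 0.008178
DIC = [CO2*]/α₀ = 3.444×10^-5 / 0.008178 = 4.21 mmol/kg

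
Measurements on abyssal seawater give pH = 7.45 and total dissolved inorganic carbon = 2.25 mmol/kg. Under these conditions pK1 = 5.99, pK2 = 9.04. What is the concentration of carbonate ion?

[CO3²⁻] = 0.0545 mmol/kg

α₂ = 1 / (1 + [H⁺]/K2 + [H⁺]²/(K1K2)) = 1 / (1 + 10^+1.59 + 10^+0.13)
   = 1 / (1 + 38.905 + 1.3490) = 1/41.253 = 0.02424
[CO3²⁻] = α₂ × DIC = 0.02424 × 2.25 = 0.0545 mmol/kg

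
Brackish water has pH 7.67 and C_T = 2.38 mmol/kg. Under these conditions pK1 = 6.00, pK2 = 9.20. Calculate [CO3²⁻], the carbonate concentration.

[CO3²⁻] = 0.0668 mmol/kg

α₂ = 1 / (1 + [H⁺]/K2 + [H⁺]²/(K1K2)) = 1 / (1 + 10^+1.53 + 10^-0.14)
   = 1 / (1 + 33.884 + 0.72444) = 1/35.609 = 0.02808
[CO3²⁻] = α₂ × DIC = 0.02808 × 2.38 = 0.0668 mmol/kg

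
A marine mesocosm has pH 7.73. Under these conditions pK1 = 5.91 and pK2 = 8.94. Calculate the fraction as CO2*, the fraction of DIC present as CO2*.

α₀ = 0.0141

α₀ = 1 / (1 + K1/[H⁺] + K1K2/[H⁺]²) = 1 / (1 + 10^+1.82 + 10^+0.61)
   = 1 / (1 + 66.069 + 4.0738) = 1/71.143 = 0.01406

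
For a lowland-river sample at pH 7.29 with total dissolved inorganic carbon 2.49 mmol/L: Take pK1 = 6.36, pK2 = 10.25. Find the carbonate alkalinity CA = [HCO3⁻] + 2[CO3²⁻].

CA = 2.23 mmol/L

CA = [HCO3⁻] + 2[CO3²⁻] = (α₁ + 2α₂)·DIC
At pH 7.29: [H⁺]/K1 = 10^-0.93 = 0.11749, K2/[H⁺] = 10^-2.96 = 0.0010965
α₁ = 1/(1 + 0.11749 + 0.0010965) = 1/1.1186 = 0.8940; α₂ = α₁·K2/[H⁺] = 0.0009802
α₁ + 2α₂ = 0.8959
CA = 0.8959 × 2.49 = 2.23 mmol/L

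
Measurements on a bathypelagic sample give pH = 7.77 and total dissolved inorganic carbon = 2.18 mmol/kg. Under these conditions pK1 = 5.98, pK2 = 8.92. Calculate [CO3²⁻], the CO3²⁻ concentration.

[CO3²⁻] = 0.142 mmol/kg

α₂ = 1 / (1 + [H⁺]/K2 + [H⁺]²/(K1K2)) = 1 / (1 + 10^+1.15 + 10^-0.64)
   = 1 / (1 + 14.125 + 0.22909) = 1/15.354 = 0.06513
[CO3²⁻] = α₂ × DIC = 0.06513 × 2.18 = 0.142 mmol/kg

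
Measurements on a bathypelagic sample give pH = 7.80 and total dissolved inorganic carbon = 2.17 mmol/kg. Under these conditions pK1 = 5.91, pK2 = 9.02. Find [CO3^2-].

[CO3²⁻] = 0.122 mmol/kg

α₂ = 1 / (1 + [H⁺]/K2 + [H⁺]²/(K1K2)) = 1 / (1 + 10^+1.22 + 10^-0.67)
   = 1 / (1 + 16.596 + 0.21380) = 1/17.810 = 0.05615
[CO3²⁻] = α₂ × DIC = 0.05615 × 2.17 = 0.122 mmol/kg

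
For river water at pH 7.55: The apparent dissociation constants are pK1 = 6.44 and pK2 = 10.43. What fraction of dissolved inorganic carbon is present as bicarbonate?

α₁ = 0.927

α₁ = 1 / (1 + [H⁺]/K1 + K2/[H⁺]) = 1 / (1 + 10^-1.11 + 10^-2.88)
   = 1 / (1 + 0.077625 + 0.0013183) = 1/1.0789 = 0.9268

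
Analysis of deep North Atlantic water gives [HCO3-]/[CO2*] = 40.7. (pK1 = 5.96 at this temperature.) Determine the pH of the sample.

From K1 = [H⁺][HCO3-]/[CO2*]:  pH = pK1 + log₁₀([HCO3-]/[CO2*])
log₁₀(40.7) = +1.610
pH = 5.96 + (+1.610) = 7.57

pH = 7.57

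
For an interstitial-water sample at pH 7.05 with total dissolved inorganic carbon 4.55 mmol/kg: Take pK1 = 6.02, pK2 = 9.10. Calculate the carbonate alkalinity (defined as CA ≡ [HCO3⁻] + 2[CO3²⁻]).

CA = 4.20 mmol/kg

CA = [HCO3⁻] + 2[CO3²⁻] = (α₁ + 2α₂)·DIC
At pH 7.05: [H⁺]/K1 = 10^-1.03 = 0.093325, K2/[H⁺] = 10^-2.05 = 0.0089125
α₁ = 1/(1 + 0.093325 + 0.0089125) = 1/1.1022 = 0.9072; α₂ = α₁·K2/[H⁺] = 0.008086
α₁ + 2α₂ = 0.9234
CA = 0.9234 × 4.55 = 4.20 mmol/kg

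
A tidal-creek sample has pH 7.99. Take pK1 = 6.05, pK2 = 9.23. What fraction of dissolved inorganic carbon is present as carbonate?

α₂ = 0.0538

α₂ = 1 / (1 + [H⁺]/K2 + [H⁺]²/(K1K2)) = 1 / (1 + 10^+1.24 + 10^-0.70)
   = 1 / (1 + 17.378 + 0.19953) = 1/18.578 = 0.05383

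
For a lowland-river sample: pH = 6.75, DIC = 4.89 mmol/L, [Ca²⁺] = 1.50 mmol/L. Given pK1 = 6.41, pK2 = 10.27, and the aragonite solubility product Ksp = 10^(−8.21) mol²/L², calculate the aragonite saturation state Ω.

Ω = 0.247

α₂ = 1 / (1 + [H⁺]/K2 + [H⁺]²/(K1K2)) = 1 / (1 + 10^+3.52 + 10^+3.18)
   = 1 / (1 + 3311.3 + 1513.6) = 1/4825.9 = 0.0002072
[CO3²⁻] = α₂ × DIC = 0.0002072 × 4.89 = 0.001013 mmol/L = 1.013 μmol/L
Ksp = 10^(−8.21) = 6.166×10^-9
Ω = [Ca²⁺][CO3²⁻]/Ksp = (1.50×10^-3)(1.013×10^-6) / 6.166×10^-9 = 0.247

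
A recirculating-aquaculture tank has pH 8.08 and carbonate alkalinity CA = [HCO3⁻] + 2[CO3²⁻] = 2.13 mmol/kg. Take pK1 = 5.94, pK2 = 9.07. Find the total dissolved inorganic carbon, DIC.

CA = [HCO3⁻] + 2[CO3²⁻] = (α₁ + 2α₂)·DIC
At pH 8.08: [H⁺]/K1 = 10^-2.14 = 0.0072444, K2/[H⁺] = 10^-0.99 = 0.10233
α₁ = 1/(1 + 0.0072444 + 0.10233) = 1/1.1096 = 0.9012; α₂ = α₁·K2/[H⁺] = 0.09222
α₁ + 2α₂ = 1.0857
DIC = CA / (α₁ + 2α₂) = 2.13 / 1.0857 = 1.96 mmol/kg

DIC = 1.96 mmol/kg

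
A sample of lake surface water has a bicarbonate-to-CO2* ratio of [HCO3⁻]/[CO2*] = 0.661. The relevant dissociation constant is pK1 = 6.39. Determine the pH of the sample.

From K1 = [H⁺][HCO3⁻]/[CO2*]:  pH = pK1 + log₁₀([HCO3⁻]/[CO2*])
log₁₀(0.661) = -0.180
pH = 6.39 + (-0.180) = 6.21

pH = 6.21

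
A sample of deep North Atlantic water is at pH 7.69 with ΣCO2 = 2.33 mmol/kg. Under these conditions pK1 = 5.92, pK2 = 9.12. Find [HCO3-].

[HCO3⁻] = 2.21 mmol/kg

α₁ = 1 / (1 + [H⁺]/K1 + K2/[H⁺]) = 1 / (1 + 10^-1.77 + 10^-1.43)
   = 1 / (1 + 0.016982 + 0.037154) = 1/1.0541 = 0.9486
[HCO3⁻] = α₁ × DIC = 0.9486 × 2.33 = 2.21 mmol/kg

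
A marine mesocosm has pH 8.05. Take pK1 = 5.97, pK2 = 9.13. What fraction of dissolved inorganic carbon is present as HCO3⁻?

α₁ = 1 / (1 + [H⁺]/K1 + K2/[H⁺]) = 1 / (1 + 10^-2.08 + 10^-1.08)
   = 1 / (1 + 0.0083176 + 0.083176) = 1/1.0915 = 0.9162

α₁ = 0.916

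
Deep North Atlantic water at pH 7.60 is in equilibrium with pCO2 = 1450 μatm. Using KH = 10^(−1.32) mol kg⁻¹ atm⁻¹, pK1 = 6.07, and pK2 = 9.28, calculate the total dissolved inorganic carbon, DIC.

[CO2*] = KH · pCO2 = 10^(−1.32) × 1450×10^-6 = 6.940×10^-5 mol/kg
α₀ = 1/(1 + K1/[H⁺] + K1K2/[H⁺]²) = 1/(1 + 10^+1.53 + 10^-0.15) = 0.02810
DIC = [CO2*]/α₀ = 6.940×10^-5 / 0.02810 = 2.47 mmol/kg

DIC = 2.47 mmol/kg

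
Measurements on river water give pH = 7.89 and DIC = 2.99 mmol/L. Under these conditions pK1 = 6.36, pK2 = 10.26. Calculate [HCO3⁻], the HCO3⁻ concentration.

α₁ = 1 / (1 + [H⁺]/K1 + K2/[H⁺]) = 1 / (1 + 10^-1.53 + 10^-2.37)
   = 1 / (1 + 0.029512 + 0.0042658) = 1/1.0338 = 0.9673
[HCO3⁻] = α₁ × DIC = 0.9673 × 2.99 = 2.89 mmol/L

[HCO3⁻] = 2.89 mmol/L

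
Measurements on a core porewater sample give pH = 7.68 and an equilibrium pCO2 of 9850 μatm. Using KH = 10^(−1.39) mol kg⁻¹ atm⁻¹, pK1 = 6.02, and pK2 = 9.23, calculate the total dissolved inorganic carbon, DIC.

[CO2*] = KH · pCO2 = 10^(−1.39) × 9850×10^-6 = 4.013×10^-4 mol/kg
α₀ = 1/(1 + K1/[H⁺] + K1K2/[H⁺]²) = 1/(1 + 10^+1.66 + 10^+0.11) = 0.02083
DIC = [CO2*]/α₀ = 4.013×10^-4 / 0.02083 = 19.3 mmol/kg

DIC = 19.3 mmol/kg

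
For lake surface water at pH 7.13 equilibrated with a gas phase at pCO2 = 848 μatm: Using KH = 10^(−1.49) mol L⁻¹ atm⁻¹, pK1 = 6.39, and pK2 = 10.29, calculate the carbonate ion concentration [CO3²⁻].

[CO2*] = KH · pCO2 = 10^(−1.49) × 848×10^-6 = 2.744×10^-5 mol/L
α₀ = 1/(1 + K1/[H⁺] + K1K2/[H⁺]²) = 1/(1 + 10^+0.74 + 10^-2.42) = 0.1539
DIC = [CO2*]/α₀ = 2.744×10^-5 / 0.1539 = 0.1783 mmol/L
[CO3²⁻] = α₂·DIC; α₂ = 0.0005850, so [CO3²⁻] = 0.0005850 × 0.1783 = 0.000104 mmol/L = 0.104 μmol/L

[CO3²⁻] = 0.104 μmol/L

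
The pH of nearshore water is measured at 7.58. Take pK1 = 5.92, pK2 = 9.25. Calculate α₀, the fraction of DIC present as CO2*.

α₀ = 0.0210

α₀ = 1 / (1 + K1/[H⁺] + K1K2/[H⁺]²) = 1 / (1 + 10^+1.66 + 10^-0.01)
   = 1 / (1 + 45.709 + 0.97724) = 1/47.686 = 0.02097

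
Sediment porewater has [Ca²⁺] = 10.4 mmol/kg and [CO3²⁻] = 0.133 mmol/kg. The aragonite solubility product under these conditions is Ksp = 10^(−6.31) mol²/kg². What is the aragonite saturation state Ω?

Ω = 2.82

Ksp = 10^(−6.31) = 4.898×10^-7
Ω = [Ca²⁺][CO3²⁻]/Ksp = (10.4×10^-3)(0.133×10^-3) / 4.898×10^-7 = 2.82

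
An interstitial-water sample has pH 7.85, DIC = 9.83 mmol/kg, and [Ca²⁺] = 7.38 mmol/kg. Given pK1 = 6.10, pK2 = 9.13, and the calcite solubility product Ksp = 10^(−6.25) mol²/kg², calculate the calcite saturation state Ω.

α₂ = 1 / (1 + [H⁺]/K2 + [H⁺]²/(K1K2)) = 1 / (1 + 10^+1.28 + 10^-0.47)
   = 1 / (1 + 19.055 + 0.33884) = 1/20.393 = 0.04904
[CO3²⁻] = α₂ × DIC = 0.04904 × 9.83 = 0.4820 mmol/kg
Ksp = 10^(−6.25) = 5.623×10^-7
Ω = [Ca²⁺][CO3²⁻]/Ksp = (7.38×10^-3)(4.820×10^-4) / 5.623×10^-7 = 6.33

Ω = 6.33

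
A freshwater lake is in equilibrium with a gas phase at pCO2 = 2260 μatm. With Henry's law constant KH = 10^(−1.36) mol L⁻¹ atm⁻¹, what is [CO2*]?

KH = 10^(−1.36) = 4.365×10^-2 mol L⁻¹ atm⁻¹
[CO2*] = KH · pCO2 = 4.365×10^-2 × 2260×10^-6 atm = 9.87×10^-5 mol/L

[CO2*] = 98.7 μmol/L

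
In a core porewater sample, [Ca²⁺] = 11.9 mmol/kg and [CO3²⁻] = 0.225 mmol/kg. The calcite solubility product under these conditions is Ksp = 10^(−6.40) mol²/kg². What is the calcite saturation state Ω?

Ksp = 10^(−6.40) = 3.981×10^-7
Ω = [Ca²⁺][CO3²⁻]/Ksp = (11.9×10^-3)(0.225×10^-3) / 3.981×10^-7 = 6.73

Ω = 6.73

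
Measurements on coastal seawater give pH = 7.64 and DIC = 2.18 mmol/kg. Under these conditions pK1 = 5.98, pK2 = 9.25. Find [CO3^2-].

α₂ = 1 / (1 + [H⁺]/K2 + [H⁺]²/(K1K2)) = 1 / (1 + 10^+1.61 + 10^-0.05)
   = 1 / (1 + 40.738 + 0.89125) = 1/42.629 = 0.02346
[CO3²⁻] = α₂ × DIC = 0.02346 × 2.18 = 0.0511 mmol/kg

[CO3²⁻] = 0.0511 mmol/kg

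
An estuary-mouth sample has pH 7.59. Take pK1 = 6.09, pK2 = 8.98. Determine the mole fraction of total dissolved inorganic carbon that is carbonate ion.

α₂ = 1 / (1 + [H⁺]/K2 + [H⁺]²/(K1K2)) = 1 / (1 + 10^+1.39 + 10^-0.11)
   = 1 / (1 + 24.547 + 0.77625) = 1/26.323 = 0.03799

α₂ = 0.0380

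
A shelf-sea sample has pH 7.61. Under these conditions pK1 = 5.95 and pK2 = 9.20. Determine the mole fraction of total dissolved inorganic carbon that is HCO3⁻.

α₁ = 1 / (1 + [H⁺]/K1 + K2/[H⁺]) = 1 / (1 + 10^-1.66 + 10^-1.59)
   = 1 / (1 + 0.021878 + 0.025704) = 1/1.0476 = 0.9546

α₁ = 0.955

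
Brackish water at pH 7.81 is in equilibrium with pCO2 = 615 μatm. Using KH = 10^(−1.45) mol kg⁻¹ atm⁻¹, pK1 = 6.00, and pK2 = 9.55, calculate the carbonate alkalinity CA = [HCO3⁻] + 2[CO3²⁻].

[CO2*] = KH · pCO2 = 10^(−1.45) × 615×10^-6 = 2.182×10^-5 mol/kg
α₀ = 1/(1 + K1/[H⁺] + K1K2/[H⁺]²) = 1/(1 + 10^+1.81 + 10^+0.07) = 0.01498
DIC = [CO2*]/α₀ = 2.182×10^-5 / 0.01498 = 1.456 mmol/kg
CA = (α₁ + 2α₂)·DIC = (0.9674 + 2×0.01760) × 1.456 = 1.46 mmol/kg

CA = 1.46 mmol/kg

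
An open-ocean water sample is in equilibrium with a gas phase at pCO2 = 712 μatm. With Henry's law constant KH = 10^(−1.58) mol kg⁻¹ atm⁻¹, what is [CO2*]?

[CO2*] = 18.7 μmol/kg

KH = 10^(−1.58) = 2.630×10^-2 mol kg⁻¹ atm⁻¹
[CO2*] = KH · pCO2 = 2.630×10^-2 × 712×10^-6 atm = 1.87×10^-5 mol/kg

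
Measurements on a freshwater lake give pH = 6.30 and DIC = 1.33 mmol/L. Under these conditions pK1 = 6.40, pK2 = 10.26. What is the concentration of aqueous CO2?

[CO2*] = 0.741 mmol/L

α₀ = 1 / (1 + K1/[H⁺] + K1K2/[H⁺]²) = 1 / (1 + 10^-0.10 + 10^-4.06)
   = 1 / (1 + 0.79433 + 8.7096×10^-5) = 1/1.7944 = 0.5573
[CO2*] = α₀ × DIC = 0.5573 × 1.33 = 0.741 mmol/L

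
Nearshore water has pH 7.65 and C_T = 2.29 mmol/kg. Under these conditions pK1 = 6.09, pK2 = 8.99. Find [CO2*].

α₀ = 1 / (1 + K1/[H⁺] + K1K2/[H⁺]²) = 1 / (1 + 10^+1.56 + 10^+0.22)
   = 1 / (1 + 36.308 + 1.6596) = 1/38.967 = 0.02566
[CO2*] = α₀ × DIC = 0.02566 × 2.29 = 0.0588 mmol/kg

[CO2*] = 0.0588 mmol/kg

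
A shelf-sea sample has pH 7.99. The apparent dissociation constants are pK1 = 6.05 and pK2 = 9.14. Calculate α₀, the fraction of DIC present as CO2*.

α₀ = 1 / (1 + K1/[H⁺] + K1K2/[H⁺]²) = 1 / (1 + 10^+1.94 + 10^+0.79)
   = 1 / (1 + 87.096 + 6.1660) = 1/94.262 = 0.01061

α₀ = 0.0106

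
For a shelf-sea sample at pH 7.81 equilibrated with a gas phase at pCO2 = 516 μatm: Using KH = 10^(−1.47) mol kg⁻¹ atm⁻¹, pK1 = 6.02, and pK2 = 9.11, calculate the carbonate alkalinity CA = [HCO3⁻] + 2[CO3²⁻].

CA = 1.19 mmol/kg

[CO2*] = KH · pCO2 = 10^(−1.47) × 516×10^-6 = 1.748×10^-5 mol/kg
α₀ = 1/(1 + K1/[H⁺] + K1K2/[H⁺]²) = 1/(1 + 10^+1.79 + 10^+0.49) = 0.01521
DIC = [CO2*]/α₀ = 1.748×10^-5 / 0.01521 = 1.150 mmol/kg
CA = (α₁ + 2α₂)·DIC = (0.9378 + 2×0.04700) × 1.150 = 1.19 mmol/kg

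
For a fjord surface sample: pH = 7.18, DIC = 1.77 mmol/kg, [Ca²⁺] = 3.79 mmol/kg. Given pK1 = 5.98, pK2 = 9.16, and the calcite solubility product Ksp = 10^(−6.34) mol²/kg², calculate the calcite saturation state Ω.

α₂ = 1 / (1 + [H⁺]/K2 + [H⁺]²/(K1K2)) = 1 / (1 + 10^+1.98 + 10^+0.78)
   = 1 / (1 + 95.499 + 6.0256) = 1/102.52 = 0.009754
[CO3²⁻] = α₂ × DIC = 0.009754 × 1.77 = 0.01726 mmol/kg = 17.26 μmol/kg
Ksp = 10^(−6.34) = 4.571×10^-7
Ω = [Ca²⁺][CO3²⁻]/Ksp = (3.79×10^-3)(1.726×10^-5) / 4.571×10^-7 = 0.143

Ω = 0.143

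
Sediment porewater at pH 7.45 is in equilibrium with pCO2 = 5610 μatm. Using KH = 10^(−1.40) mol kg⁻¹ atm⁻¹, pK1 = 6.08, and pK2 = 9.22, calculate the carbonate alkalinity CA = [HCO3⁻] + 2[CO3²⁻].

[CO2*] = KH · pCO2 = 10^(−1.40) × 5610×10^-6 = 2.233×10^-4 mol/kg
α₀ = 1/(1 + K1/[H⁺] + K1K2/[H⁺]²) = 1/(1 + 10^+1.37 + 10^-0.40) = 0.04026
DIC = [CO2*]/α₀ = 2.233×10^-4 / 0.04026 = 5.548 mmol/kg
CA = (α₁ + 2α₂)·DIC = (0.9437 + 2×0.01603) × 5.548 = 5.41 mmol/kg

CA = 5.41 mmol/kg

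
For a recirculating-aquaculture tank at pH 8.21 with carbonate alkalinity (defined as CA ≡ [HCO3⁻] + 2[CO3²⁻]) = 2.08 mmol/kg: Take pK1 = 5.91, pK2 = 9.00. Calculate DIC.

DIC = 1.83 mmol/kg

CA = [HCO3⁻] + 2[CO3²⁻] = (α₁ + 2α₂)·DIC
At pH 8.21: [H⁺]/K1 = 10^-2.30 = 0.0050119, K2/[H⁺] = 10^-0.79 = 0.16218
α₁ = 1/(1 + 0.0050119 + 0.16218) = 1/1.1672 = 0.8568; α₂ = α₁·K2/[H⁺] = 0.1389
α₁ + 2α₂ = 1.1347
DIC = CA / (α₁ + 2α₂) = 2.08 / 1.1347 = 1.83 mmol/kg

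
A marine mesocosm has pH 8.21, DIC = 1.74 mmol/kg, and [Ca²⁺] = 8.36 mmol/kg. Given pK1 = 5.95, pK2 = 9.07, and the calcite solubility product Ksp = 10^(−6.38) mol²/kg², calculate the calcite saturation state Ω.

Ω = 4.21

α₂ = 1 / (1 + [H⁺]/K2 + [H⁺]²/(K1K2)) = 1 / (1 + 10^+0.86 + 10^-1.40)
   = 1 / (1 + 7.2444 + 0.039811) = 1/8.2842 = 0.1207
[CO3²⁻] = α₂ × DIC = 0.1207 × 1.74 = 0.2100 mmol/kg
Ksp = 10^(−6.38) = 4.169×10^-7
Ω = [Ca²⁺][CO3²⁻]/Ksp = (8.36×10^-3)(2.100×10^-4) / 4.169×10^-7 = 4.21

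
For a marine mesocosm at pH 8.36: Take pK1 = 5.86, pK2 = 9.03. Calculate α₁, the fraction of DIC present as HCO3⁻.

α₁ = 1 / (1 + [H⁺]/K1 + K2/[H⁺]) = 1 / (1 + 10^-2.50 + 10^-0.67)
   = 1 / (1 + 0.0031623 + 0.21380) = 1/1.2170 = 0.8217

α₁ = 0.822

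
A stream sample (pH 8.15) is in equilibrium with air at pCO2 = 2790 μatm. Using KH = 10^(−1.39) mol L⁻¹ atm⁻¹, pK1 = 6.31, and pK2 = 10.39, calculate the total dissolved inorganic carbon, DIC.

[CO2*] = KH · pCO2 = 10^(−1.39) × 2790×10^-6 = 1.137×10^-4 mol/L
α₀ = 1/(1 + K1/[H⁺] + K1K2/[H⁺]²) = 1/(1 + 10^+1.84 + 10^-0.40) = 0.01417
DIC = [CO2*]/α₀ = 1.137×10^-4 / 0.01417 = 8.02 mmol/L

DIC = 8.02 mmol/L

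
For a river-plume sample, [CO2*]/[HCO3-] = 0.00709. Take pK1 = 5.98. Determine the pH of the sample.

pH = 8.13

From K1 = [H⁺][HCO3-]/[CO2*]:  pH = pK1 − log₁₀([CO2*]/[HCO3-])
log₁₀(0.00709) = -2.149
pH = 5.98 − (-2.149) = 8.13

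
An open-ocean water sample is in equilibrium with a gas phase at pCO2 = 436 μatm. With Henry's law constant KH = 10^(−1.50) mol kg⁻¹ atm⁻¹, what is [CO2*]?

[CO2*] = 13.8 μmol/kg

KH = 10^(−1.50) = 3.162×10^-2 mol kg⁻¹ atm⁻¹
[CO2*] = KH · pCO2 = 3.162×10^-2 × 436×10^-6 atm = 1.38×10^-5 mol/kg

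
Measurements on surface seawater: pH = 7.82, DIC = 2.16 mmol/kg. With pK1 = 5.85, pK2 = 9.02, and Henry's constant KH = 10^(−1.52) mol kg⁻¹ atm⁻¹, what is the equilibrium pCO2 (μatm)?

pCO2 = 714 μatm

α₀ = 1 / (1 + K1/[H⁺] + K1K2/[H⁺]²) = 1 / (1 + 10^+1.97 + 10^+0.77)
   = 1 / (1 + 93.325 + 5.8884) = 1/100.21 = 0.009979
[CO2*] = α₀ × DIC = 0.009979 × 2.16 = 0.02155 mmol/kg
pCO2 = [CO2*]/KH = 2.155×10^-5 / 3.020×10^-2 = 714 μatm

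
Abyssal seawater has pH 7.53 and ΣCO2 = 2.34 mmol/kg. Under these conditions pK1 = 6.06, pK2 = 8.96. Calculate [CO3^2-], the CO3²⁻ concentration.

α₂ = 1 / (1 + [H⁺]/K2 + [H⁺]²/(K1K2)) = 1 / (1 + 10^+1.43 + 10^-0.04)
   = 1 / (1 + 26.915 + 0.91201) = 1/28.827 = 0.03469
[CO3²⁻] = α₂ × DIC = 0.03469 × 2.34 = 0.0812 mmol/kg

[CO3²⁻] = 0.0812 mmol/kg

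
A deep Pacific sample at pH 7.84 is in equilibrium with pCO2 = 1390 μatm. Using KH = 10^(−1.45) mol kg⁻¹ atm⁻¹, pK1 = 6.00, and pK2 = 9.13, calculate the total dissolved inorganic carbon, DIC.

DIC = 3.64 mmol/kg

[CO2*] = KH · pCO2 = 10^(−1.45) × 1390×10^-6 = 4.932×10^-5 mol/kg
α₀ = 1/(1 + K1/[H⁺] + K1K2/[H⁺]²) = 1/(1 + 10^+1.84 + 10^+0.55) = 0.01356
DIC = [CO2*]/α₀ = 4.932×10^-5 / 0.01356 = 3.64 mmol/kg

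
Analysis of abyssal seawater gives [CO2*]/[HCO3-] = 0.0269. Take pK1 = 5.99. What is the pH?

From K1 = [H⁺][HCO3-]/[CO2*]:  pH = pK1 − log₁₀([CO2*]/[HCO3-])
log₁₀(0.0269) = -1.570
pH = 5.99 − (-1.570) = 7.56

pH = 7.56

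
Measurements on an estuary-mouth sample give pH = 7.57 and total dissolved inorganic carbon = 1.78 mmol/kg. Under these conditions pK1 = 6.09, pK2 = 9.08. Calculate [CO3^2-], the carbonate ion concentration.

α₂ = 1 / (1 + [H⁺]/K2 + [H⁺]²/(K1K2)) = 1 / (1 + 10^+1.51 + 10^+0.03)
   = 1 / (1 + 32.359 + 1.0715) = 1/34.431 = 0.02904
[CO3²⁻] = α₂ × DIC = 0.02904 × 1.78 = 0.0517 mmol/kg

[CO3²⁻] = 0.0517 mmol/kg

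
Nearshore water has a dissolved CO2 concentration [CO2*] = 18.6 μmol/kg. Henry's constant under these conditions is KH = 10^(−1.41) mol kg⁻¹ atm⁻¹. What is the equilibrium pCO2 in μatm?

pCO2 = 478 μatm

KH = 10^(−1.41) = 3.890×10^-2 mol kg⁻¹ atm⁻¹
pCO2 = [CO2*]/KH = 18.6×10^-6 / 3.890×10^-2 = 4.78×10^-4 atm = 478 μatm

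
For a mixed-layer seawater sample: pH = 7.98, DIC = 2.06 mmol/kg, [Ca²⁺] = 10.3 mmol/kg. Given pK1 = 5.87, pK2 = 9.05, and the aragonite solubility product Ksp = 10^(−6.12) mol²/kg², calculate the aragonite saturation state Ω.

α₂ = 1 / (1 + [H⁺]/K2 + [H⁺]²/(K1K2)) = 1 / (1 + 10^+1.07 + 10^-1.04)
   = 1 / (1 + 11.749 + 0.091201) = 1/12.840 = 0.07788
[CO3²⁻] = α₂ × DIC = 0.07788 × 2.06 = 0.1604 mmol/kg
Ksp = 10^(−6.12) = 7.586×10^-7
Ω = [Ca²⁺][CO3²⁻]/Ksp = (10.3×10^-3)(1.604×10^-4) / 7.586×10^-7 = 2.18

Ω = 2.18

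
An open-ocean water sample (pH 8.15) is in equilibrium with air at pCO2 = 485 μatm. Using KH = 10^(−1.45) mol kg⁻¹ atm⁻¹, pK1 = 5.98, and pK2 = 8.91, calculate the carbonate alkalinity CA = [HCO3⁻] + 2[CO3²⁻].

CA = 3.43 mmol/kg

[CO2*] = KH · pCO2 = 10^(−1.45) × 485×10^-6 = 1.721×10^-5 mol/kg
α₀ = 1/(1 + K1/[H⁺] + K1K2/[H⁺]²) = 1/(1 + 10^+2.17 + 10^+1.41) = 0.005727
DIC = [CO2*]/α₀ = 1.721×10^-5 / 0.005727 = 3.005 mmol/kg
CA = (α₁ + 2α₂)·DIC = (0.8471 + 2×0.1472) × 3.005 = 3.43 mmol/kg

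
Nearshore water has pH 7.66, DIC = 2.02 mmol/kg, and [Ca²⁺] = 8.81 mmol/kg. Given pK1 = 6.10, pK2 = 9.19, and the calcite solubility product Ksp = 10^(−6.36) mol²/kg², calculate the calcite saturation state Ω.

Ω = 1.14

α₂ = 1 / (1 + [H⁺]/K2 + [H⁺]²/(K1K2)) = 1 / (1 + 10^+1.53 + 10^-0.03)
   = 1 / (1 + 33.884 + 0.93325) = 1/35.818 = 0.02792
[CO3²⁻] = α₂ × DIC = 0.02792 × 2.02 = 0.05640 mmol/kg
Ksp = 10^(−6.36) = 4.365×10^-7
Ω = [Ca²⁺][CO3²⁻]/Ksp = (8.81×10^-3)(5.640×10^-5) / 4.365×10^-7 = 1.14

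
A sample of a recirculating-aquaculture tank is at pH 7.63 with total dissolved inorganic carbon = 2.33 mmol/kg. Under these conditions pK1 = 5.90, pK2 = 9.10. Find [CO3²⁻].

α₂ = 1 / (1 + [H⁺]/K2 + [H⁺]²/(K1K2)) = 1 / (1 + 10^+1.47 + 10^-0.26)
   = 1 / (1 + 29.512 + 0.54954) = 1/31.062 = 0.03219
[CO3²⁻] = α₂ × DIC = 0.03219 × 2.33 = 0.0750 mmol/kg

[CO3²⁻] = 0.0750 mmol/kg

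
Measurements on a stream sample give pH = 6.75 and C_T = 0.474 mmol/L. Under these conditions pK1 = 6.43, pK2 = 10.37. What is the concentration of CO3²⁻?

α₂ = 1 / (1 + [H⁺]/K2 + [H⁺]²/(K1K2)) = 1 / (1 + 10^+3.62 + 10^+3.30)
   = 1 / (1 + 4168.7 + 1995.3) = 1/6165.0 = 0.0001622
[CO3²⁻] = α₂ × DIC = 0.0001622 × 0.474 = 7.69×10^-5 mmol/L = 0.0769 μmol/L

[CO3²⁻] = 0.0769 μmol/L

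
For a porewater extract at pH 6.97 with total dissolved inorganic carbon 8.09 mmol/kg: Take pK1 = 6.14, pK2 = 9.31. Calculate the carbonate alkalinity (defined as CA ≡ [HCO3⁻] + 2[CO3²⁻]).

CA = 7.08 mmol/kg

CA = [HCO3⁻] + 2[CO3²⁻] = (α₁ + 2α₂)·DIC
At pH 6.97: [H⁺]/K1 = 10^-0.83 = 0.14791, K2/[H⁺] = 10^-2.34 = 0.0045709
α₁ = 1/(1 + 0.14791 + 0.0045709) = 1/1.1525 = 0.8677; α₂ = α₁·K2/[H⁺] = 0.003966
α₁ + 2α₂ = 0.8756
CA = 0.8756 × 8.09 = 7.08 mmol/kg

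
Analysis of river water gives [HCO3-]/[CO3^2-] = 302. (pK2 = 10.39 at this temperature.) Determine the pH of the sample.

From K2 = [H⁺][CO3^2-]/[HCO3-]:  pH = pK2 − log₁₀([HCO3-]/[CO3^2-])
log₁₀(302) = +2.480
pH = 10.39 − (+2.480) = 7.91

pH = 7.91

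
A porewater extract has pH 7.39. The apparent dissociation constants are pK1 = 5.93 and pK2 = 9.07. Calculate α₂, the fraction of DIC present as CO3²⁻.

α₂ = 1 / (1 + [H⁺]/K2 + [H⁺]²/(K1K2)) = 1 / (1 + 10^+1.68 + 10^+0.22)
   = 1 / (1 + 47.863 + 1.6596) = 1/50.523 = 0.01979

α₂ = 0.0198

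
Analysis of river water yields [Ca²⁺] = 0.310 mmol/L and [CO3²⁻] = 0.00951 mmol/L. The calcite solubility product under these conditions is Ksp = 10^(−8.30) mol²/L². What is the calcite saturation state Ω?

Ω = 0.588

Ksp = 10^(−8.30) = 5.012×10^-9
Ω = [Ca²⁺][CO3²⁻]/Ksp = (0.310×10^-3)(0.00951×10^-3) / 5.012×10^-9 = 0.588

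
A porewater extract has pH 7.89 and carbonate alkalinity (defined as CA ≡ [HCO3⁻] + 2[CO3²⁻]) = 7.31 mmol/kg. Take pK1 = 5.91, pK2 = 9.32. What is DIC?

CA = [HCO3⁻] + 2[CO3²⁻] = (α₁ + 2α₂)·DIC
At pH 7.89: [H⁺]/K1 = 10^-1.98 = 0.010471, K2/[H⁺] = 10^-1.43 = 0.037154
α₁ = 1/(1 + 0.010471 + 0.037154) = 1/1.0476 = 0.9545; α₂ = α₁·K2/[H⁺] = 0.03546
α₁ + 2α₂ = 1.0255
DIC = CA / (α₁ + 2α₂) = 7.31 / 1.0255 = 7.13 mmol/kg

DIC = 7.13 mmol/kg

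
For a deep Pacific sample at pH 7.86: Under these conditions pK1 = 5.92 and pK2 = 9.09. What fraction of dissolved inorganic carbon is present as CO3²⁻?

α₂ = 1 / (1 + [H⁺]/K2 + [H⁺]²/(K1K2)) = 1 / (1 + 10^+1.23 + 10^-0.71)
   = 1 / (1 + 16.982 + 0.19498) = 1/18.177 = 0.05501

α₂ = 0.0550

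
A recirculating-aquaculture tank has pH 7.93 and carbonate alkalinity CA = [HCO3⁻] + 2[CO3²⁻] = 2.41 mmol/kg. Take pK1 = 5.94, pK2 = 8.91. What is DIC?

DIC = 2.22 mmol/kg

CA = [HCO3⁻] + 2[CO3²⁻] = (α₁ + 2α₂)·DIC
At pH 7.93: [H⁺]/K1 = 10^-1.99 = 0.010233, K2/[H⁺] = 10^-0.98 = 0.10471
α₁ = 1/(1 + 0.010233 + 0.10471) = 1/1.1149 = 0.8969; α₂ = α₁·K2/[H⁺] = 0.09392
α₁ + 2α₂ = 1.0847
DIC = CA / (α₁ + 2α₂) = 2.41 / 1.0847 = 2.22 mmol/kg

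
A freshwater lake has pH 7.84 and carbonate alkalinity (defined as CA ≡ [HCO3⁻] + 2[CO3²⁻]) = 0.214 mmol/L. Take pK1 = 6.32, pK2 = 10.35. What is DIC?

DIC = 0.220 mmol/L

CA = [HCO3⁻] + 2[CO3²⁻] = (α₁ + 2α₂)·DIC
At pH 7.84: [H⁺]/K1 = 10^-1.52 = 0.030200, K2/[H⁺] = 10^-2.51 = 0.0030903
α₁ = 1/(1 + 0.030200 + 0.0030903) = 1/1.0333 = 0.9678; α₂ = α₁·K2/[H⁺] = 0.002991
α₁ + 2α₂ = 0.9738
DIC = CA / (α₁ + 2α₂) = 0.214 / 0.9738 = 0.220 mmol/L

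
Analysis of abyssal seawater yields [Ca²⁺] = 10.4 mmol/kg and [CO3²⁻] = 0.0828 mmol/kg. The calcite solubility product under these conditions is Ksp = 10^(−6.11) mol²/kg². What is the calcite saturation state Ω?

Ksp = 10^(−6.11) = 7.762×10^-7
Ω = [Ca²⁺][CO3²⁻]/Ksp = (10.4×10^-3)(0.0828×10^-3) / 7.762×10^-7 = 1.11

Ω = 1.11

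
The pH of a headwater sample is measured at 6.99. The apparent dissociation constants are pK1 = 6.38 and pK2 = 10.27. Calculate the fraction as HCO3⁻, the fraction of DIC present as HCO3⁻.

α₁ = 1 / (1 + [H⁺]/K1 + K2/[H⁺]) = 1 / (1 + 10^-0.61 + 10^-3.28)
   = 1 / (1 + 0.24547 + 0.00052481) = 1/1.2460 = 0.8026

α₁ = 0.803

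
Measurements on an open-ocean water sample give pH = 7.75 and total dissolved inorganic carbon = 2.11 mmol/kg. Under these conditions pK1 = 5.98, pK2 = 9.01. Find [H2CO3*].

α₀ = 1 / (1 + K1/[H⁺] + K1K2/[H⁺]²) = 1 / (1 + 10^+1.77 + 10^+0.51)
   = 1 / (1 + 58.884 + 3.2359) = 1/63.120 = 0.01584
[CO2*] = α₀ × DIC = 0.01584 × 2.11 = 0.0334 mmol/kg

[CO2*] = 0.0334 mmol/kg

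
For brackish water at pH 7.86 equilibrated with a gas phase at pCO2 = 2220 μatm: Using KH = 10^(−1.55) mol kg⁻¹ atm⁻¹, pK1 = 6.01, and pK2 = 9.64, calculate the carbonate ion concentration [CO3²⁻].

[CO2*] = KH · pCO2 = 10^(−1.55) × 2220×10^-6 = 6.257×10^-5 mol/kg
α₀ = 1/(1 + K1/[H⁺] + K1K2/[H⁺]²) = 1/(1 + 10^+1.85 + 10^+0.07) = 0.01370
DIC = [CO2*]/α₀ = 6.257×10^-5 / 0.01370 = 4.566 mmol/kg
[CO3²⁻] = α₂·DIC; α₂ = 0.01610, so [CO3²⁻] = 0.01610 × 4.566 = 0.0735 mmol/kg

[CO3²⁻] = 0.0735 mmol/kg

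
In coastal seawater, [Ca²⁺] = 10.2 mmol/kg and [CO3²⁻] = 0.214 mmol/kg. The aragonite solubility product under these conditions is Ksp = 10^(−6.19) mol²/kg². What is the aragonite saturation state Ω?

Ω = 3.38

Ksp = 10^(−6.19) = 6.457×10^-7
Ω = [Ca²⁺][CO3²⁻]/Ksp = (10.2×10^-3)(0.214×10^-3) / 6.457×10^-7 = 3.38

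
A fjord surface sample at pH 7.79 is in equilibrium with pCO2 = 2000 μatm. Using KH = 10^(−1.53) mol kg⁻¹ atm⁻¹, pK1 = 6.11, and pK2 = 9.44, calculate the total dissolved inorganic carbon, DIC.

[CO2*] = KH · pCO2 = 10^(−1.53) × 2000×10^-6 = 5.902×10^-5 mol/kg
α₀ = 1/(1 + K1/[H⁺] + K1K2/[H⁺]²) = 1/(1 + 10^+1.68 + 10^+0.03) = 0.02003
DIC = [CO2*]/α₀ = 5.902×10^-5 / 0.02003 = 2.95 mmol/kg

DIC = 2.95 mmol/kg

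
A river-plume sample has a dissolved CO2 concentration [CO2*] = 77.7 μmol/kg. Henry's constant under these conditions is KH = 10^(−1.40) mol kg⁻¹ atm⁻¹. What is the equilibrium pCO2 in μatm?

KH = 10^(−1.40) = 3.981×10^-2 mol kg⁻¹ atm⁻¹
pCO2 = [CO2*]/KH = 77.7×10^-6 / 3.981×10^-2 = 1.95×10^-3 atm = 1950 μatm

pCO2 = 1950 μatm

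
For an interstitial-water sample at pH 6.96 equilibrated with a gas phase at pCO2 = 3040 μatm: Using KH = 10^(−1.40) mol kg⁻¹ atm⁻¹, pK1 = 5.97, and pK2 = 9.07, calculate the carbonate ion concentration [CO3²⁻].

[CO3²⁻] = 9.18 μmol/kg

[CO2*] = KH · pCO2 = 10^(−1.40) × 3040×10^-6 = 1.210×10^-4 mol/kg
α₀ = 1/(1 + K1/[H⁺] + K1K2/[H⁺]²) = 1/(1 + 10^+0.99 + 10^-1.12) = 0.09218
DIC = [CO2*]/α₀ = 1.210×10^-4 / 0.09218 = 1.313 mmol/kg
[CO3²⁻] = α₂·DIC; α₂ = 0.006993, so [CO3²⁻] = 0.006993 × 1.313 = 0.00918 mmol/kg = 9.18 μmol/kg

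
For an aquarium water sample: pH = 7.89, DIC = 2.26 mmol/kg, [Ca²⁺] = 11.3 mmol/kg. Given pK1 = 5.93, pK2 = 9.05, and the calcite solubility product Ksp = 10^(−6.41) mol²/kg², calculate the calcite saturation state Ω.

α₂ = 1 / (1 + [H⁺]/K2 + [H⁺]²/(K1K2)) = 1 / (1 + 10^+1.16 + 10^-0.80)
   = 1 / (1 + 14.454 + 0.15849) = 1/15.613 = 0.06405
[CO3²⁻] = α₂ × DIC = 0.06405 × 2.26 = 0.1448 mmol/kg
Ksp = 10^(−6.41) = 3.890×10^-7
Ω = [Ca²⁺][CO3²⁻]/Ksp = (11.3×10^-3)(1.448×10^-4) / 3.890×10^-7 = 4.20

Ω = 4.20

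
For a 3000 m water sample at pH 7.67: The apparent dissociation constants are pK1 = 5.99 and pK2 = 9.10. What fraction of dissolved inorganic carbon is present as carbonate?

α₂ = 1 / (1 + [H⁺]/K2 + [H⁺]²/(K1K2)) = 1 / (1 + 10^+1.43 + 10^-0.25)
   = 1 / (1 + 26.915 + 0.56234) = 1/28.478 = 0.03512

α₂ = 0.0351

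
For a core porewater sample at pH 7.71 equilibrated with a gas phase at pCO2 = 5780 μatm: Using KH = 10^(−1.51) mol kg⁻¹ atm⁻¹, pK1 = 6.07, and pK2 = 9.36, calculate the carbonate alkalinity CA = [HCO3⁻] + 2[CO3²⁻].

CA = 8.15 mmol/kg

[CO2*] = KH · pCO2 = 10^(−1.51) × 5780×10^-6 = 1.786×10^-4 mol/kg
α₀ = 1/(1 + K1/[H⁺] + K1K2/[H⁺]²) = 1/(1 + 10^+1.64 + 10^-0.01) = 0.02192
DIC = [CO2*]/α₀ = 1.786×10^-4 / 0.02192 = 8.150 mmol/kg
CA = (α₁ + 2α₂)·DIC = (0.9567 + 2×0.02142) × 8.150 = 8.15 mmol/kg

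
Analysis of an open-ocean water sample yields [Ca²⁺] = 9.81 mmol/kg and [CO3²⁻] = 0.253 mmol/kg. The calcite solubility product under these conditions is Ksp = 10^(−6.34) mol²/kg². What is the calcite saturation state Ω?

Ω = 5.43

Ksp = 10^(−6.34) = 4.571×10^-7
Ω = [Ca²⁺][CO3²⁻]/Ksp = (9.81×10^-3)(0.253×10^-3) / 4.571×10^-7 = 5.43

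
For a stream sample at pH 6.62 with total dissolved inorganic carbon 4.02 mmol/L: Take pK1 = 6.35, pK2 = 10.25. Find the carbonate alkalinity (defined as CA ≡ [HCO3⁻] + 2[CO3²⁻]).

CA = 2.62 mmol/L

CA = [HCO3⁻] + 2[CO3²⁻] = (α₁ + 2α₂)·DIC
At pH 6.62: [H⁺]/K1 = 10^-0.27 = 0.53703, K2/[H⁺] = 10^-3.63 = 0.00023442
α₁ = 1/(1 + 0.53703 + 0.00023442) = 1/1.5373 = 0.6505; α₂ = α₁·K2/[H⁺] = 0.0001525
α₁ + 2α₂ = 0.6508
CA = 0.6508 × 4.02 = 2.62 mmol/L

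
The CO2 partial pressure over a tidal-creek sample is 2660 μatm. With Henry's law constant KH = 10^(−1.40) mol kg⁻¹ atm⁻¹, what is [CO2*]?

[CO2*] = 106 μmol/kg

KH = 10^(−1.40) = 3.981×10^-2 mol kg⁻¹ atm⁻¹
[CO2*] = KH · pCO2 = 3.981×10^-2 × 2660×10^-6 atm = 1.06×10^-4 mol/kg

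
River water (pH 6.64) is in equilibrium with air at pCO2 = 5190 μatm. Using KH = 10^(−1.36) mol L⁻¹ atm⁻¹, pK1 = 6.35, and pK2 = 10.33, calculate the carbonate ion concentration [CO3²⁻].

[CO2*] = KH · pCO2 = 10^(−1.36) × 5190×10^-6 = 2.266×10^-4 mol/L
α₀ = 1/(1 + K1/[H⁺] + K1K2/[H⁺]²) = 1/(1 + 10^+0.29 + 10^-3.40) = 0.3390
DIC = [CO2*]/α₀ = 2.266×10^-4 / 0.3390 = 0.6684 mmol/L
[CO3²⁻] = α₂·DIC; α₂ = 0.0001349, so [CO3²⁻] = 0.0001349 × 0.6684 = 9.02×10^-5 mmol/L = 0.0902 μmol/L

[CO3²⁻] = 0.0902 μmol/L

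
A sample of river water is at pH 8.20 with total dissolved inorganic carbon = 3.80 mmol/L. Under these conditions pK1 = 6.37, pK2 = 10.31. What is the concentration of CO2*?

α₀ = 1 / (1 + K1/[H⁺] + K1K2/[H⁺]²) = 1 / (1 + 10^+1.83 + 10^-0.28)
   = 1 / (1 + 67.608 + 0.52481) = 1/69.133 = 0.01446
[CO2*] = α₀ × DIC = 0.01446 × 3.80 = 0.0550 mmol/L

[CO2*] = 0.0550 mmol/L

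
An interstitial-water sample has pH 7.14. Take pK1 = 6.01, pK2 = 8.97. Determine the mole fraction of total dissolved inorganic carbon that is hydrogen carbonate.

α₁ = 1 / (1 + [H⁺]/K1 + K2/[H⁺]) = 1 / (1 + 10^-1.13 + 10^-1.83)
   = 1 / (1 + 0.074131 + 0.014791) = 1/1.0889 = 0.9183

α₁ = 0.918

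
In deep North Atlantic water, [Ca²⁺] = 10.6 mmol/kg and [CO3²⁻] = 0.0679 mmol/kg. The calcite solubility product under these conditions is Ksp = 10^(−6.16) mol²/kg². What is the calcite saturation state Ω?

Ksp = 10^(−6.16) = 6.918×10^-7
Ω = [Ca²⁺][CO3²⁻]/Ksp = (10.6×10^-3)(0.0679×10^-3) / 6.918×10^-7 = 1.04

Ω = 1.04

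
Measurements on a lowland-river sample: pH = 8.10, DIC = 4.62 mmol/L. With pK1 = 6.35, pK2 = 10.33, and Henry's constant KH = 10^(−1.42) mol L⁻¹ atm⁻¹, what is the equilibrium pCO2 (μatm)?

pCO2 = 2110 μatm

α₀ = 1 / (1 + K1/[H⁺] + K1K2/[H⁺]²) = 1 / (1 + 10^+1.75 + 10^-0.48)
   = 1 / (1 + 56.234 + 0.33113) = 1/57.565 = 0.01737
[CO2*] = α₀ × DIC = 0.01737 × 4.62 = 0.08026 mmol/L
pCO2 = [CO2*]/KH = 8.026×10^-5 / 3.802×10^-2 = 2110 μatm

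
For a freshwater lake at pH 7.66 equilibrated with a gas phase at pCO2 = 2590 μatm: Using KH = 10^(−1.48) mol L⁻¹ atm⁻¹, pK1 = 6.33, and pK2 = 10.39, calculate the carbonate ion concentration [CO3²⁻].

[CO2*] = KH · pCO2 = 10^(−1.48) × 2590×10^-6 = 8.576×10^-5 mol/L
α₀ = 1/(1 + K1/[H⁺] + K1K2/[H⁺]²) = 1/(1 + 10^+1.33 + 10^-1.40) = 0.04460
DIC = [CO2*]/α₀ = 8.576×10^-5 / 0.04460 = 1.923 mmol/L
[CO3²⁻] = α₂·DIC; α₂ = 0.001776, so [CO3²⁻] = 0.001776 × 1.923 = 0.00341 mmol/L = 3.41 μmol/L

[CO3²⁻] = 3.41 μmol/L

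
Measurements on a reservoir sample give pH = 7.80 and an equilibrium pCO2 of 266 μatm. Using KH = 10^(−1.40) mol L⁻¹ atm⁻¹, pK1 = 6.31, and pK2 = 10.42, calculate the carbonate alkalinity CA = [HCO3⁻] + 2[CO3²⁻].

[CO2*] = KH · pCO2 = 10^(−1.40) × 266×10^-6 = 1.059×10^-5 mol/L
α₀ = 1/(1 + K1/[H⁺] + K1K2/[H⁺]²) = 1/(1 + 10^+1.49 + 10^-1.13) = 0.03127
DIC = [CO2*]/α₀ = 1.059×10^-5 / 0.03127 = 0.3386 mmol/L
CA = (α₁ + 2α₂)·DIC = (0.9664 + 2×0.002318) × 0.3386 = 0.329 mmol/L

CA = 0.329 mmol/L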